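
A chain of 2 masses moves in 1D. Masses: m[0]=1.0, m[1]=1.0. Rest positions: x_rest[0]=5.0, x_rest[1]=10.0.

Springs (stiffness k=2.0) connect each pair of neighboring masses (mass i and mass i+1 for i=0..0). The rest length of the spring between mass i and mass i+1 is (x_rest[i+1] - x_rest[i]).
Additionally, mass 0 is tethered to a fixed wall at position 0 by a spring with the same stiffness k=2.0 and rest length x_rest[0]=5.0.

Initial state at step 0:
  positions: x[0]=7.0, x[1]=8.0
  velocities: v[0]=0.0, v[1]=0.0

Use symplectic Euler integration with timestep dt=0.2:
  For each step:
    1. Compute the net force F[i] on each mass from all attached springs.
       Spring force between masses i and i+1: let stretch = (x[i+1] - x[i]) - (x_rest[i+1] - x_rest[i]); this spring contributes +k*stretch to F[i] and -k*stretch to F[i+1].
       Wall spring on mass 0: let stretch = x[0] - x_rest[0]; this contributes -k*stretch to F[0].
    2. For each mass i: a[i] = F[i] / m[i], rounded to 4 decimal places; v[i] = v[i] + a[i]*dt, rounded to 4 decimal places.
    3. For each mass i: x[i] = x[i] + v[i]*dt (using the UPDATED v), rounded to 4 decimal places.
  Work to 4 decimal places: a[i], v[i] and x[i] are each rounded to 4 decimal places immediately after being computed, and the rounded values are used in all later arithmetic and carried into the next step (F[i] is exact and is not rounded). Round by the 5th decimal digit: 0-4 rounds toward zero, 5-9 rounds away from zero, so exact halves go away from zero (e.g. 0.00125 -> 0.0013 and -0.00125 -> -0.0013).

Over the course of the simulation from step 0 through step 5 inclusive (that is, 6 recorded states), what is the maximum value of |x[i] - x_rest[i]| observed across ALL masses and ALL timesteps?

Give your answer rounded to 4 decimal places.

Step 0: x=[7.0000 8.0000] v=[0.0000 0.0000]
Step 1: x=[6.5200 8.3200] v=[-2.4000 1.6000]
Step 2: x=[5.6624 8.8960] v=[-4.2880 2.8800]
Step 3: x=[4.6105 9.6133] v=[-5.2595 3.5866]
Step 4: x=[3.5900 10.3304] v=[-5.1026 3.5855]
Step 5: x=[2.8215 10.9083] v=[-3.8424 2.8893]
Max displacement = 2.1785

Answer: 2.1785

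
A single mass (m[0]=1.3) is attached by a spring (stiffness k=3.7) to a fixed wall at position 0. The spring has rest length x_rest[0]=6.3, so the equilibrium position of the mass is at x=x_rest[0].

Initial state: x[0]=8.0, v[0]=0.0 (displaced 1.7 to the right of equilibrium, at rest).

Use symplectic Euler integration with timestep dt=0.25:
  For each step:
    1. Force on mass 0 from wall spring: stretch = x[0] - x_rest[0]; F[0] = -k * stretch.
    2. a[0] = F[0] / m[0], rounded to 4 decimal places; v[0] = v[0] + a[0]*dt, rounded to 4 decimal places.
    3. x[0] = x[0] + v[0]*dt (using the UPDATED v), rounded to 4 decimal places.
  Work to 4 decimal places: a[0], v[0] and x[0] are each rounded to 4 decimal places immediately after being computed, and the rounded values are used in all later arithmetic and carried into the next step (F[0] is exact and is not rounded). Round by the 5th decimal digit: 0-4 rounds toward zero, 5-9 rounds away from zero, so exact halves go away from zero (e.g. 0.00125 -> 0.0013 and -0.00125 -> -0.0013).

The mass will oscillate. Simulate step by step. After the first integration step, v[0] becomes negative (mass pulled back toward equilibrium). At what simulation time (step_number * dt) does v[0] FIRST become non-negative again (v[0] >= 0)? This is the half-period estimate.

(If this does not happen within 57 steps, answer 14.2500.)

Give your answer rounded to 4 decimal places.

Answer: 2.0000

Derivation:
Step 0: x=[8.0000] v=[0.0000]
Step 1: x=[7.6976] v=[-1.2096]
Step 2: x=[7.1466] v=[-2.2041]
Step 3: x=[6.4450] v=[-2.8065]
Step 4: x=[5.7176] v=[-2.9097]
Step 5: x=[5.0938] v=[-2.4953]
Step 6: x=[4.6845] v=[-1.6371]
Step 7: x=[4.5626] v=[-0.4876]
Step 8: x=[4.7498] v=[0.7486]
First v>=0 after going negative at step 8, time=2.0000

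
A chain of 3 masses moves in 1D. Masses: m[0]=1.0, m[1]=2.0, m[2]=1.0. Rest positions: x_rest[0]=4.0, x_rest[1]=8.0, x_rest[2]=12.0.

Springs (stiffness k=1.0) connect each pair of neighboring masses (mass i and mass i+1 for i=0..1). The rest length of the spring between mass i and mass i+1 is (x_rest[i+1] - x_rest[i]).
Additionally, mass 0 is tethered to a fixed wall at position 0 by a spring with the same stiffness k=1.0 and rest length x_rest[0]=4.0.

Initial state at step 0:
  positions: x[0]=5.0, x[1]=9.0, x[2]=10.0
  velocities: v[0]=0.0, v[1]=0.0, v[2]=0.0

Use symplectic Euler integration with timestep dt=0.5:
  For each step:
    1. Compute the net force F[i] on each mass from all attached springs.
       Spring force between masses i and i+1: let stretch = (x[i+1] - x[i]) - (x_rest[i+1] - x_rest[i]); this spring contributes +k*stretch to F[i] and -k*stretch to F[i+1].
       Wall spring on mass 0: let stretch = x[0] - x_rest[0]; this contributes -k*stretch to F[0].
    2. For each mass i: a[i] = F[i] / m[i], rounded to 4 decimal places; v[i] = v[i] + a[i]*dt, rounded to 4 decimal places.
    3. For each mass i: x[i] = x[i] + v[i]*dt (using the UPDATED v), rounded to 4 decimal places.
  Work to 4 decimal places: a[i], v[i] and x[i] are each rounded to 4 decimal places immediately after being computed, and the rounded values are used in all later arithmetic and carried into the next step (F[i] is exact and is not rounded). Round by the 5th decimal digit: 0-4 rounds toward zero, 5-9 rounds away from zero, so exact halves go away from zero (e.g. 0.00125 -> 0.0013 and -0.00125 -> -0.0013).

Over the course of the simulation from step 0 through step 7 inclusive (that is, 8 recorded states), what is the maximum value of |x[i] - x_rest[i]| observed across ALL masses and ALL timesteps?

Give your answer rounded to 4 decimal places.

Step 0: x=[5.0000 9.0000 10.0000] v=[0.0000 0.0000 0.0000]
Step 1: x=[4.7500 8.6250 10.7500] v=[-0.5000 -0.7500 1.5000]
Step 2: x=[4.2813 8.0313 11.9688] v=[-0.9375 -1.1875 2.4375]
Step 3: x=[3.6797 7.4610 13.2032] v=[-1.2032 -1.1406 2.4688]
Step 4: x=[3.1035 7.1358 14.0021] v=[-1.1524 -0.6504 1.5977]
Step 5: x=[2.7595 7.1649 14.0844] v=[-0.6880 0.0581 0.1646]
Step 6: x=[2.8270 7.5083 13.4368] v=[0.1350 0.6867 -1.2952]
Step 7: x=[3.3581 8.0076 12.3071] v=[1.0622 0.9985 -2.2595]
Max displacement = 2.0844

Answer: 2.0844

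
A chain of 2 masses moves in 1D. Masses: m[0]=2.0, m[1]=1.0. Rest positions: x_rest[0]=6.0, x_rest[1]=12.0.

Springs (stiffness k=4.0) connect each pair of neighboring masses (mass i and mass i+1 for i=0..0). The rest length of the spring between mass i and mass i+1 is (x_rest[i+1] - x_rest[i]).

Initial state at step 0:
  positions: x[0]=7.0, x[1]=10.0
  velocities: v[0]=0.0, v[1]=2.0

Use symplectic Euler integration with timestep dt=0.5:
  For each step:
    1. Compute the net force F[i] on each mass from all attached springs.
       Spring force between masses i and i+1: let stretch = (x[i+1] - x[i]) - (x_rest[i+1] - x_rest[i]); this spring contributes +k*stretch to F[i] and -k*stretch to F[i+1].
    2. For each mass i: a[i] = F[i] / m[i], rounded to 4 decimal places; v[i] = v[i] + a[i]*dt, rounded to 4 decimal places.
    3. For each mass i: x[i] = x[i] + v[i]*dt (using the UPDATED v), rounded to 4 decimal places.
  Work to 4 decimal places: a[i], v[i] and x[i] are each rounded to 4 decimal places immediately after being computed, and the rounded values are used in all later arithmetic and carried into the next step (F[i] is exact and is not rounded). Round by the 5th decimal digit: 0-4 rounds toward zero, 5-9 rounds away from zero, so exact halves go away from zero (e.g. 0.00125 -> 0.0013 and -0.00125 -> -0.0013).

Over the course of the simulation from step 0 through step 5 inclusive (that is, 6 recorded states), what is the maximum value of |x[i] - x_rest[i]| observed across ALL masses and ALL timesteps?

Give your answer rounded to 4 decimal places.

Step 0: x=[7.0000 10.0000] v=[0.0000 2.0000]
Step 1: x=[5.5000 14.0000] v=[-3.0000 8.0000]
Step 2: x=[5.2500 15.5000] v=[-0.5000 3.0000]
Step 3: x=[7.1250 12.7500] v=[3.7500 -5.5000]
Step 4: x=[8.8125 10.3750] v=[3.3750 -4.7500]
Step 5: x=[8.2813 12.4375] v=[-1.0625 4.1250]
Max displacement = 3.5000

Answer: 3.5000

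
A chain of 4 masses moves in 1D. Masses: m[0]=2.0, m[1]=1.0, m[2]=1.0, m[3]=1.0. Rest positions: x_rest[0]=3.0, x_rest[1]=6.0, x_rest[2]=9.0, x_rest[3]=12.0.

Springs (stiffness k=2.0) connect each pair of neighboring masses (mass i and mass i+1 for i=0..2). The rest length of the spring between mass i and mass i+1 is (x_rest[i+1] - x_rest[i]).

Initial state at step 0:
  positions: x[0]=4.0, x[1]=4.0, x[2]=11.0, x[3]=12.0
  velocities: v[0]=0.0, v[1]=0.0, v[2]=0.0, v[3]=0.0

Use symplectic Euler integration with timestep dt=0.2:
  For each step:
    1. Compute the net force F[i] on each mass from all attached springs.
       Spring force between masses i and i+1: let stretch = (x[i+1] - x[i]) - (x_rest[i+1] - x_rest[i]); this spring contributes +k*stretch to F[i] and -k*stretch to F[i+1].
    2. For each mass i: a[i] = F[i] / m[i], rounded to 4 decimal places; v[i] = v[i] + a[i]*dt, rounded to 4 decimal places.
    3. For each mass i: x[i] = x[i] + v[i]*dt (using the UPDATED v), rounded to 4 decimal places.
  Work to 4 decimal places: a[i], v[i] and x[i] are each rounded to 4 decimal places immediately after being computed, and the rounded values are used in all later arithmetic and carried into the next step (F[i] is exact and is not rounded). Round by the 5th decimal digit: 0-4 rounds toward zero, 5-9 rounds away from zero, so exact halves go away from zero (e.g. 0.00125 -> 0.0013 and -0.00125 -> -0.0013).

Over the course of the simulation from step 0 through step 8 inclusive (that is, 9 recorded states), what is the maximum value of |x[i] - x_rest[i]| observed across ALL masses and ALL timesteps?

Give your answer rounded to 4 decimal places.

Step 0: x=[4.0000 4.0000 11.0000 12.0000] v=[0.0000 0.0000 0.0000 0.0000]
Step 1: x=[3.8800 4.5600 10.5200 12.1600] v=[-0.6000 2.8000 -2.4000 0.8000]
Step 2: x=[3.6672 5.5424 9.6944 12.4288] v=[-1.0640 4.9120 -4.1280 1.3440]
Step 3: x=[3.4094 6.7069 8.7554 12.7188] v=[-1.2890 5.8227 -4.6950 1.4502]
Step 4: x=[3.1635 7.7715 7.9696 12.9318] v=[-1.2295 5.3231 -3.9290 1.0648]
Step 5: x=[2.9819 8.4833 7.5649 12.9878] v=[-0.9079 3.5591 -2.0234 0.2799]
Step 6: x=[2.9004 8.6815 7.6675 12.8499] v=[-0.4076 0.9912 0.5131 -0.6893]
Step 7: x=[2.9301 8.3361 8.2658 12.5374] v=[0.1486 -1.7268 2.9917 -1.5623]
Step 8: x=[3.0561 7.5526 9.2115 12.1232] v=[0.6298 -3.9173 4.7285 -2.0709]
Max displacement = 2.6815

Answer: 2.6815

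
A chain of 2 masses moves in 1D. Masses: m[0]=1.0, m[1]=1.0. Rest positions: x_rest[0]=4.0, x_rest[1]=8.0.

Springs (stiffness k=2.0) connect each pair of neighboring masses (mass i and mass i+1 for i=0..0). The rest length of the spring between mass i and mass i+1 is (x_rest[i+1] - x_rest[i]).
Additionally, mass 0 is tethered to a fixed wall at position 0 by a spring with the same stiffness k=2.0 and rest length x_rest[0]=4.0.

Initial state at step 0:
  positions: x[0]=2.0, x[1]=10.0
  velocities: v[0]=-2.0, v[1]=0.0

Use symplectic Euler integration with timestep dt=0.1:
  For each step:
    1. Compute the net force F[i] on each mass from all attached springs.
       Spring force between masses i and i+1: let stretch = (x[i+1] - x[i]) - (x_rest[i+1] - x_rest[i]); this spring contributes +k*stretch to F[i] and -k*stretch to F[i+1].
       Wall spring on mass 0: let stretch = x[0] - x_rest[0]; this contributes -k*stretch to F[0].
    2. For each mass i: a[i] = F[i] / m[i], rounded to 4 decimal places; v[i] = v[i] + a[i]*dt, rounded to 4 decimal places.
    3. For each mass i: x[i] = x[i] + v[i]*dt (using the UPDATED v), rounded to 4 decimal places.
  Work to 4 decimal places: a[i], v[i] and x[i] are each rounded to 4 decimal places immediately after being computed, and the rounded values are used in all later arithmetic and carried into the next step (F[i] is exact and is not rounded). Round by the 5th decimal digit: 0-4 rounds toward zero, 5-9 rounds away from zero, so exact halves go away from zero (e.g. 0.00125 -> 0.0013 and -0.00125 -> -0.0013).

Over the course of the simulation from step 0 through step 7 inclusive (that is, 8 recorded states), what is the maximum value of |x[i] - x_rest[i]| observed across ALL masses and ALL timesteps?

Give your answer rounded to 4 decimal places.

Answer: 2.0800

Derivation:
Step 0: x=[2.0000 10.0000] v=[-2.0000 0.0000]
Step 1: x=[1.9200 9.9200] v=[-0.8000 -0.8000]
Step 2: x=[1.9616 9.7600] v=[0.4160 -1.6000]
Step 3: x=[2.1199 9.5240] v=[1.5834 -2.3597]
Step 4: x=[2.3839 9.2200] v=[2.6402 -3.0405]
Step 5: x=[2.7370 8.8592] v=[3.5306 -3.6077]
Step 6: x=[3.1578 8.4560] v=[4.2076 -4.0321]
Step 7: x=[3.6214 8.0268] v=[4.6357 -4.2917]
Max displacement = 2.0800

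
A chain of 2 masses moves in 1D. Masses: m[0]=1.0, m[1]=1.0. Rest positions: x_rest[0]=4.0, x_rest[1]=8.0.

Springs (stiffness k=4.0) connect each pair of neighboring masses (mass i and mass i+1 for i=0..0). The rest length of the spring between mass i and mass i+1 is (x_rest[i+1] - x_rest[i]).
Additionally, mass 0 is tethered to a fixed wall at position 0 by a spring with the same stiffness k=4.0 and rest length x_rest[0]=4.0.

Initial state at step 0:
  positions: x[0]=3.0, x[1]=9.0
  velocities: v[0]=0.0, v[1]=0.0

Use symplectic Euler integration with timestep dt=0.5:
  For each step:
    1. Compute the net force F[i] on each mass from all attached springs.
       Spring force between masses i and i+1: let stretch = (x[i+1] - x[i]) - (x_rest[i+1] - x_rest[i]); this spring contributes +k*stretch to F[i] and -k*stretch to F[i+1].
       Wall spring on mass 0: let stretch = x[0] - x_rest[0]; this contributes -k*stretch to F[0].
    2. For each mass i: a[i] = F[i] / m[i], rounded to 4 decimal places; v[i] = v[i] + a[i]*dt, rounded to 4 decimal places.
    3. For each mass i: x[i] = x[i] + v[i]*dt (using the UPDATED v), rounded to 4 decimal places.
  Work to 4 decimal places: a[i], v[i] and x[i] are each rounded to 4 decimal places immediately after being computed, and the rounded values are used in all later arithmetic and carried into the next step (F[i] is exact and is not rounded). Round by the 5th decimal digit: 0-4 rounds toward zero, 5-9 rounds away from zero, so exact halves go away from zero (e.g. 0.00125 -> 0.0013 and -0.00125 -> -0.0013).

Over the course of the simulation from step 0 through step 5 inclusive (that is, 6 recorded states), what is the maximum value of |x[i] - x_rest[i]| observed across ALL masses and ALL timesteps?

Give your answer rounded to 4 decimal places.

Step 0: x=[3.0000 9.0000] v=[0.0000 0.0000]
Step 1: x=[6.0000 7.0000] v=[6.0000 -4.0000]
Step 2: x=[4.0000 8.0000] v=[-4.0000 2.0000]
Step 3: x=[2.0000 9.0000] v=[-4.0000 2.0000]
Step 4: x=[5.0000 7.0000] v=[6.0000 -4.0000]
Step 5: x=[5.0000 7.0000] v=[0.0000 0.0000]
Max displacement = 2.0000

Answer: 2.0000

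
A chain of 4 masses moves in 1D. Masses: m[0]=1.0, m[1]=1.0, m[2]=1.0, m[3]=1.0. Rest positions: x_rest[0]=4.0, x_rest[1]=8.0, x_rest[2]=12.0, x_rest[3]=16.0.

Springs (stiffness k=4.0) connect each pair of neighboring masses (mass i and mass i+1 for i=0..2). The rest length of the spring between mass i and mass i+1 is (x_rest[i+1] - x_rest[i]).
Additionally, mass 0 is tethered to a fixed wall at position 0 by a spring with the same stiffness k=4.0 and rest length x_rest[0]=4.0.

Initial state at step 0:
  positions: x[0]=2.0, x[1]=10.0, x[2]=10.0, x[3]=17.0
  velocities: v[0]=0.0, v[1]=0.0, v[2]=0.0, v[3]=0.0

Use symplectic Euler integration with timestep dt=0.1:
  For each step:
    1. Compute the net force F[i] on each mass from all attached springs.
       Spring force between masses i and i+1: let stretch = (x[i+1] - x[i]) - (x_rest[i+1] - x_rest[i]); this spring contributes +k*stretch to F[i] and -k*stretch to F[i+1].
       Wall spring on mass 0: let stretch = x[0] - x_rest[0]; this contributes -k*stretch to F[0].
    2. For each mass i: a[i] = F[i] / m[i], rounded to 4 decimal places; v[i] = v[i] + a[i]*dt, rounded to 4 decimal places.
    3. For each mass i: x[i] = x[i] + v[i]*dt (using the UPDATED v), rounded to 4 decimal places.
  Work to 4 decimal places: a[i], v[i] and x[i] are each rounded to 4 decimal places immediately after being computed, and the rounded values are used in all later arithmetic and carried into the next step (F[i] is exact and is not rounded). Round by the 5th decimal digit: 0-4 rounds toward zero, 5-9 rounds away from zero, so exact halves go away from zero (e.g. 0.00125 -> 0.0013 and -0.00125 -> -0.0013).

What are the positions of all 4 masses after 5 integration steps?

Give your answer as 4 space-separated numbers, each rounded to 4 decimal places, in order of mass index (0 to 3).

Answer: 4.5982 6.6477 12.9524 15.7002

Derivation:
Step 0: x=[2.0000 10.0000 10.0000 17.0000] v=[0.0000 0.0000 0.0000 0.0000]
Step 1: x=[2.2400 9.6800 10.2800 16.8800] v=[2.4000 -3.2000 2.8000 -1.2000]
Step 2: x=[2.6880 9.0864 10.8000 16.6560] v=[4.4800 -5.9360 5.2000 -2.2400]
Step 3: x=[3.2844 8.3054 11.4857 16.3578] v=[5.9642 -7.8099 6.8570 -2.9824]
Step 4: x=[3.9503 7.4508 12.2391 16.0247] v=[6.6588 -8.5462 7.5337 -3.3312]
Step 5: x=[4.5982 6.6477 12.9524 15.7002] v=[6.4789 -8.0311 7.1326 -3.2454]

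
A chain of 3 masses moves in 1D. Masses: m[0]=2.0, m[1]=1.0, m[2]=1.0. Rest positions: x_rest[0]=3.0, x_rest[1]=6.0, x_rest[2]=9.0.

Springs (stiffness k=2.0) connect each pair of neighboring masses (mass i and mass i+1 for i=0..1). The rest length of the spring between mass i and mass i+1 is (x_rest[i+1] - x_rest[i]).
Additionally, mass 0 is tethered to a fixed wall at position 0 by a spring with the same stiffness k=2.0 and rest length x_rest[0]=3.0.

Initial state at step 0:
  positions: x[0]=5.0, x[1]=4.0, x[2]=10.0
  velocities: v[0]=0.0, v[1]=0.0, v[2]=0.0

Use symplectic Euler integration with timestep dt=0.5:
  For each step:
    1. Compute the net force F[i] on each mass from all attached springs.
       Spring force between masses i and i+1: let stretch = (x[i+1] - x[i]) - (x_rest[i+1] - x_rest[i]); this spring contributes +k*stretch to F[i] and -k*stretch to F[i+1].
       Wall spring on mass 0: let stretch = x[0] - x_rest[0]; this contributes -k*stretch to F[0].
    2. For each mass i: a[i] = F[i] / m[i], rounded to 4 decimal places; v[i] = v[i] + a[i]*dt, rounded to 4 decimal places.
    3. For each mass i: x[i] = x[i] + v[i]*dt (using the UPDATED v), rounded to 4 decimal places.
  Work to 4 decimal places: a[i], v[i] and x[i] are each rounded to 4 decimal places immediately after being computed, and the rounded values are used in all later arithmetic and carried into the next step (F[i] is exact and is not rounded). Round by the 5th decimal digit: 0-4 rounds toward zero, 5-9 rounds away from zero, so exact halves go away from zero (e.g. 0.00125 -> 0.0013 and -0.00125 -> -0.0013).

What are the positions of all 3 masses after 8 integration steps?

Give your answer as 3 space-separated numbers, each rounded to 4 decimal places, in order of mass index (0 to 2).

Step 0: x=[5.0000 4.0000 10.0000] v=[0.0000 0.0000 0.0000]
Step 1: x=[3.5000 7.5000 8.5000] v=[-3.0000 7.0000 -3.0000]
Step 2: x=[2.1250 9.5000 8.0000] v=[-2.7500 4.0000 -1.0000]
Step 3: x=[2.0625 7.0625 9.7500] v=[-0.1250 -4.8750 3.5000]
Step 4: x=[2.7344 3.4688 11.6563] v=[1.3438 -7.1875 3.8125]
Step 5: x=[2.9063 3.6016 10.9688] v=[0.3438 0.2656 -1.3750]
Step 6: x=[2.5255 7.0704 8.0977] v=[-0.7617 6.9375 -5.7422]
Step 7: x=[2.6495 8.7804 6.2130] v=[0.2480 3.4199 -3.7695]
Step 8: x=[3.6439 6.1412 7.1120] v=[1.9887 -5.2784 1.7979]

Answer: 3.6439 6.1412 7.1120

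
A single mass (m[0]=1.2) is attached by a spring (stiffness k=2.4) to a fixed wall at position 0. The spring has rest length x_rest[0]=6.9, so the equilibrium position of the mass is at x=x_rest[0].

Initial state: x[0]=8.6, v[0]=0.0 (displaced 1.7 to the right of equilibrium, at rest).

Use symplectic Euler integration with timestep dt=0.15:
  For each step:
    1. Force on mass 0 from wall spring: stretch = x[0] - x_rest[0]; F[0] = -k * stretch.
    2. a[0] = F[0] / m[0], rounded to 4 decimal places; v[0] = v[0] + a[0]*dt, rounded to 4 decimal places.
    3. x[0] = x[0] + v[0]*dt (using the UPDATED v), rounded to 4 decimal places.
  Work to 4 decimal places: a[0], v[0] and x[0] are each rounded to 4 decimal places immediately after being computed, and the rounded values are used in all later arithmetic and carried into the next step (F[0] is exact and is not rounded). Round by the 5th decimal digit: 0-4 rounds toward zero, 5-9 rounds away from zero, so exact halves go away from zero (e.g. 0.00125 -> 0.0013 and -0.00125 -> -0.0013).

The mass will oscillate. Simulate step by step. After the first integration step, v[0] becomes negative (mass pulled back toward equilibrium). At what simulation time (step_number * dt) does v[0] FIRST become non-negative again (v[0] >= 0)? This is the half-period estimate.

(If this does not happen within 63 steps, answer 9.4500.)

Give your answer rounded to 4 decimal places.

Answer: 2.2500

Derivation:
Step 0: x=[8.6000] v=[0.0000]
Step 1: x=[8.5235] v=[-0.5100]
Step 2: x=[8.3739] v=[-0.9971]
Step 3: x=[8.1580] v=[-1.4393]
Step 4: x=[7.8855] v=[-1.8167]
Step 5: x=[7.5686] v=[-2.1124]
Step 6: x=[7.2217] v=[-2.3130]
Step 7: x=[6.8603] v=[-2.4095]
Step 8: x=[6.5007] v=[-2.3976]
Step 9: x=[6.1590] v=[-2.2778]
Step 10: x=[5.8507] v=[-2.0555]
Step 11: x=[5.5896] v=[-1.7407]
Step 12: x=[5.3875] v=[-1.3476]
Step 13: x=[5.2534] v=[-0.8939]
Step 14: x=[5.1934] v=[-0.3999]
Step 15: x=[5.2102] v=[0.1121]
First v>=0 after going negative at step 15, time=2.2500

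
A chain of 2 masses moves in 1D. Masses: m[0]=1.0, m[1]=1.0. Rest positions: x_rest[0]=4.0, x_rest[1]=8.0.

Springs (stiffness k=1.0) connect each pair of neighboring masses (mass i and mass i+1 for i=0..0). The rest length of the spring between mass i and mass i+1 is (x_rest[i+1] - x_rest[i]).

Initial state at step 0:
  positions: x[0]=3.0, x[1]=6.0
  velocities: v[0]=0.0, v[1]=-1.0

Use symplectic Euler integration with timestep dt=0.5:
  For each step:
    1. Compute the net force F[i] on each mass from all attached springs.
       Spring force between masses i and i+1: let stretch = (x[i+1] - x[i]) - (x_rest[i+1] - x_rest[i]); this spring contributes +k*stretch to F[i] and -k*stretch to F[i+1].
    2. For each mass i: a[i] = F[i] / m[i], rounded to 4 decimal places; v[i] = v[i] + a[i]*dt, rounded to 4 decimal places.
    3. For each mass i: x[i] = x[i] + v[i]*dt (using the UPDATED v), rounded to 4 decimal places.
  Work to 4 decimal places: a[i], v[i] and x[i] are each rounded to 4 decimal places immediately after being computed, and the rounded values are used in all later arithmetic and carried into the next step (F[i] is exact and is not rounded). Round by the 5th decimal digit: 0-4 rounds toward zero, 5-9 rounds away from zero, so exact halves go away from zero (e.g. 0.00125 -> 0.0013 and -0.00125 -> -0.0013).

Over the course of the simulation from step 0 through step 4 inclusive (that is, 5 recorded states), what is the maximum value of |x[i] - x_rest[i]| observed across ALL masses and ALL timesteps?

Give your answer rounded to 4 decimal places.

Answer: 2.9375

Derivation:
Step 0: x=[3.0000 6.0000] v=[0.0000 -1.0000]
Step 1: x=[2.7500 5.7500] v=[-0.5000 -0.5000]
Step 2: x=[2.2500 5.7500] v=[-1.0000 0.0000]
Step 3: x=[1.6250 5.8750] v=[-1.2500 0.2500]
Step 4: x=[1.0625 5.9375] v=[-1.1250 0.1250]
Max displacement = 2.9375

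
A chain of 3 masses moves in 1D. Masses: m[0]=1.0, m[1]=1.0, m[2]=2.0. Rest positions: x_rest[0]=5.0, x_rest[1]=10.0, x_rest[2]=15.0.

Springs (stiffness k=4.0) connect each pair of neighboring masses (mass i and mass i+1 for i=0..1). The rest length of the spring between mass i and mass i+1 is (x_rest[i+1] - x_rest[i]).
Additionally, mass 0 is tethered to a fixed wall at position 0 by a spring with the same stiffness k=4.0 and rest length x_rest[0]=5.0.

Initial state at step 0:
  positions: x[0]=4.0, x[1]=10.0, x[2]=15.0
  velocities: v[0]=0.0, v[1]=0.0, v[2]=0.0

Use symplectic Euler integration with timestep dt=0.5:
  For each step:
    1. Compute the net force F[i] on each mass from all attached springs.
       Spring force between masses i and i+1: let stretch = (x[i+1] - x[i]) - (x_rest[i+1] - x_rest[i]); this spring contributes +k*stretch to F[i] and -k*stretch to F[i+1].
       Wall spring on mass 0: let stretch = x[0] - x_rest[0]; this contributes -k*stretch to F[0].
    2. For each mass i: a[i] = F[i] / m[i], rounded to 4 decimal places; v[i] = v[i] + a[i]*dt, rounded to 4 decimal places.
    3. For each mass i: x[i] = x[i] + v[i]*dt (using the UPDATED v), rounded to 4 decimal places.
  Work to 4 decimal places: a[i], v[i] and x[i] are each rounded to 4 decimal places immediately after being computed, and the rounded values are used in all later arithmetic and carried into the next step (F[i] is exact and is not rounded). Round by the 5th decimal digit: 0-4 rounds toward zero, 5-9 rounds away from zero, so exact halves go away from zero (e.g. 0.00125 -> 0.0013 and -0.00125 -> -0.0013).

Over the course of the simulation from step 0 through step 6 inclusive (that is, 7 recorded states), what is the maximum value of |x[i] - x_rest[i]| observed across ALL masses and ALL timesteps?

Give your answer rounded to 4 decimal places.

Step 0: x=[4.0000 10.0000 15.0000] v=[0.0000 0.0000 0.0000]
Step 1: x=[6.0000 9.0000 15.0000] v=[4.0000 -2.0000 0.0000]
Step 2: x=[5.0000 11.0000 14.5000] v=[-2.0000 4.0000 -1.0000]
Step 3: x=[5.0000 10.5000 14.7500] v=[0.0000 -1.0000 0.5000]
Step 4: x=[5.5000 8.7500 15.3750] v=[1.0000 -3.5000 1.2500]
Step 5: x=[3.7500 10.3750 15.1875] v=[-3.5000 3.2500 -0.3750]
Step 6: x=[4.8750 10.1875 15.0938] v=[2.2500 -0.3750 -0.1875]
Max displacement = 1.2500

Answer: 1.2500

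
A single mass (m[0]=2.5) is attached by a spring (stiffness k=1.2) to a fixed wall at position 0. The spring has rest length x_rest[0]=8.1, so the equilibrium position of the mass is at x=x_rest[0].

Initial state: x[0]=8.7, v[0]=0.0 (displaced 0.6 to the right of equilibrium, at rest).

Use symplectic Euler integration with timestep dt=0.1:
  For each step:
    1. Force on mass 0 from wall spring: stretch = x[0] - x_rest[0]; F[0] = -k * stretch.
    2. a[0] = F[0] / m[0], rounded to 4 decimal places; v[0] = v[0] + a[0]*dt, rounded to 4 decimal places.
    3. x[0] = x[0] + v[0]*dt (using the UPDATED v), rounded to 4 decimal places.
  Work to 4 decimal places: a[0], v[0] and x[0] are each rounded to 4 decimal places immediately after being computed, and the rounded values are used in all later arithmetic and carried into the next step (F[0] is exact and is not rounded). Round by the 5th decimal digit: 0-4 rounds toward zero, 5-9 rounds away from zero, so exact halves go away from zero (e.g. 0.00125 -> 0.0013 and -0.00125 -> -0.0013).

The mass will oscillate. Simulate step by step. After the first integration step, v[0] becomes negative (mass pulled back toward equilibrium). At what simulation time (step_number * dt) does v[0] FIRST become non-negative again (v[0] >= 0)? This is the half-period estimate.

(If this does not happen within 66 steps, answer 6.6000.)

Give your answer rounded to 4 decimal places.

Answer: 4.6000

Derivation:
Step 0: x=[8.7000] v=[0.0000]
Step 1: x=[8.6971] v=[-0.0288]
Step 2: x=[8.6914] v=[-0.0575]
Step 3: x=[8.6828] v=[-0.0859]
Step 4: x=[8.6714] v=[-0.1139]
Step 5: x=[8.6573] v=[-0.1413]
Step 6: x=[8.6405] v=[-0.1681]
Step 7: x=[8.6211] v=[-0.1940]
Step 8: x=[8.5992] v=[-0.2190]
Step 9: x=[8.5749] v=[-0.2430]
Step 10: x=[8.5483] v=[-0.2658]
Step 11: x=[8.5196] v=[-0.2873]
Step 12: x=[8.4889] v=[-0.3074]
Step 13: x=[8.4563] v=[-0.3261]
Step 14: x=[8.4220] v=[-0.3432]
Step 15: x=[8.3861] v=[-0.3587]
Step 16: x=[8.3489] v=[-0.3724]
Step 17: x=[8.3105] v=[-0.3844]
Step 18: x=[8.2711] v=[-0.3945]
Step 19: x=[8.2308] v=[-0.4027]
Step 20: x=[8.1899] v=[-0.4090]
Step 21: x=[8.1486] v=[-0.4133]
Step 22: x=[8.1070] v=[-0.4156]
Step 23: x=[8.0654] v=[-0.4159]
Step 24: x=[8.0240] v=[-0.4142]
Step 25: x=[7.9829] v=[-0.4106]
Step 26: x=[7.9424] v=[-0.4050]
Step 27: x=[7.9027] v=[-0.3974]
Step 28: x=[7.8639] v=[-0.3879]
Step 29: x=[7.8262] v=[-0.3766]
Step 30: x=[7.7899] v=[-0.3635]
Step 31: x=[7.7550] v=[-0.3486]
Step 32: x=[7.7218] v=[-0.3320]
Step 33: x=[7.6904] v=[-0.3139]
Step 34: x=[7.6610] v=[-0.2942]
Step 35: x=[7.6337] v=[-0.2731]
Step 36: x=[7.6086] v=[-0.2507]
Step 37: x=[7.5859] v=[-0.2271]
Step 38: x=[7.5657] v=[-0.2024]
Step 39: x=[7.5480] v=[-0.1768]
Step 40: x=[7.5330] v=[-0.1503]
Step 41: x=[7.5207] v=[-0.1231]
Step 42: x=[7.5112] v=[-0.0953]
Step 43: x=[7.5045] v=[-0.0670]
Step 44: x=[7.5007] v=[-0.0384]
Step 45: x=[7.4997] v=[-0.0096]
Step 46: x=[7.5016] v=[0.0192]
First v>=0 after going negative at step 46, time=4.6000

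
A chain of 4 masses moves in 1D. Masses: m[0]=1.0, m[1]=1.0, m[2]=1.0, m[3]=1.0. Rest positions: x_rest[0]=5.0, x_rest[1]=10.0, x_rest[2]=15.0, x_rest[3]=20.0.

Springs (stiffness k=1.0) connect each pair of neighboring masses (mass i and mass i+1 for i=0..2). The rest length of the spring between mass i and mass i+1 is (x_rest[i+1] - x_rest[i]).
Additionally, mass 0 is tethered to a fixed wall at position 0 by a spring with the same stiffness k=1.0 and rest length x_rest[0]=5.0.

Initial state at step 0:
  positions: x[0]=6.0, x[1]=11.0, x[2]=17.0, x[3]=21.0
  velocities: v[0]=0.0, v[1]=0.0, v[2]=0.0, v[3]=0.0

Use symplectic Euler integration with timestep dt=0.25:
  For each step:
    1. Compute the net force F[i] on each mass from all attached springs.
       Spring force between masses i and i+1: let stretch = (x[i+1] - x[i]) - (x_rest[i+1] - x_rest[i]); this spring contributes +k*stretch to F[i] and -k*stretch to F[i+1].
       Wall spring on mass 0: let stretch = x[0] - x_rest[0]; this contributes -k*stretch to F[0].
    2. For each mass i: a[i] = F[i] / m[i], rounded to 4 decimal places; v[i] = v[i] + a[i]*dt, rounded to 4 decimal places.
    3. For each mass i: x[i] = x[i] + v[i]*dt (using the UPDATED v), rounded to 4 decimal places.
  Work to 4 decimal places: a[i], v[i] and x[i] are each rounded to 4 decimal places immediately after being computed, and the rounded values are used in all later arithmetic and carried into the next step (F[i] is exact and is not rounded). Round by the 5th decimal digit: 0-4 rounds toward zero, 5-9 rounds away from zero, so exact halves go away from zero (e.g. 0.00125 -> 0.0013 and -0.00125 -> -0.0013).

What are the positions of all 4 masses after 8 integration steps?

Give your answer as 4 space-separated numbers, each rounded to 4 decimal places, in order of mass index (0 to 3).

Step 0: x=[6.0000 11.0000 17.0000 21.0000] v=[0.0000 0.0000 0.0000 0.0000]
Step 1: x=[5.9375 11.0625 16.8750 21.0625] v=[-0.2500 0.2500 -0.5000 0.2500]
Step 2: x=[5.8242 11.1680 16.6484 21.1758] v=[-0.4531 0.4219 -0.9063 0.4531]
Step 3: x=[5.6809 11.2820 16.3623 21.3186] v=[-0.5732 0.4561 -1.1446 0.5713]
Step 4: x=[5.5326 11.3635 16.0684 21.4642] v=[-0.5932 0.3259 -1.1756 0.5822]
Step 5: x=[5.4030 11.3746 15.8177 21.5850] v=[-0.5186 0.0444 -1.0029 0.4833]
Step 6: x=[5.3089 11.2902 15.6497 21.6579] v=[-0.3765 -0.3377 -0.6719 0.2915]
Step 7: x=[5.2568 11.1044 15.5848 21.6678] v=[-0.2084 -0.7432 -0.2597 0.0395]
Step 8: x=[5.2416 10.8332 15.6201 21.6100] v=[-0.0607 -1.0850 0.1410 -0.2313]

Answer: 5.2416 10.8332 15.6201 21.6100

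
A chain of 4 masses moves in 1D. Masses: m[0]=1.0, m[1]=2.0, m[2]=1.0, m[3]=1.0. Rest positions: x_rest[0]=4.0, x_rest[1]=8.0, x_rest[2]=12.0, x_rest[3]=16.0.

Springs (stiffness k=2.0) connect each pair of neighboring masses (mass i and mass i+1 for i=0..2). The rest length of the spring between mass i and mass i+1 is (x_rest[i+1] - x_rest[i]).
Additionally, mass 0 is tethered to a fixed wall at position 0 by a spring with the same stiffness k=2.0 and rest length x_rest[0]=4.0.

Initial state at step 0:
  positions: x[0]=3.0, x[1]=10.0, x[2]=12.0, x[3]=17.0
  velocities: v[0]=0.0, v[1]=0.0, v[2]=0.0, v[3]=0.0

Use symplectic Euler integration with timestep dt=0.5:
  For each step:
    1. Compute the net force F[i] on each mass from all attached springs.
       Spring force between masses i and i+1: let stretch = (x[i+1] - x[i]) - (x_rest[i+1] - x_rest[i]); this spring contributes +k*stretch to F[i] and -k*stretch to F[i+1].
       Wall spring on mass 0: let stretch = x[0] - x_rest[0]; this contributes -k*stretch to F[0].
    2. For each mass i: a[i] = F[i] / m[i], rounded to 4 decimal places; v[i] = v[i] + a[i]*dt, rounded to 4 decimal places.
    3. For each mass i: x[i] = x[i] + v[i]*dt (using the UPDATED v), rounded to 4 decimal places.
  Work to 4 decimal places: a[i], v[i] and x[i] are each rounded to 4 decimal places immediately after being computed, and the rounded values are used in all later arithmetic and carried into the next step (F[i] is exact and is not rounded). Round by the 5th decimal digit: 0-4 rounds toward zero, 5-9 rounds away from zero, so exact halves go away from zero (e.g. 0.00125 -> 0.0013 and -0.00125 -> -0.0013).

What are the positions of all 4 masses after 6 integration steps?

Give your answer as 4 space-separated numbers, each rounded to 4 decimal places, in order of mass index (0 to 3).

Step 0: x=[3.0000 10.0000 12.0000 17.0000] v=[0.0000 0.0000 0.0000 0.0000]
Step 1: x=[5.0000 8.7500 13.5000 16.5000] v=[4.0000 -2.5000 3.0000 -1.0000]
Step 2: x=[6.3750 7.7500 14.1250 16.5000] v=[2.7500 -2.0000 1.2500 0.0000]
Step 3: x=[5.2500 8.0000 12.7500 17.3125] v=[-2.2500 0.5000 -2.7500 1.6250]
Step 4: x=[2.8750 8.7500 11.2813 17.8438] v=[-4.7500 1.5000 -2.9375 1.0625]
Step 5: x=[2.0000 8.6641 11.8282 17.0938] v=[-1.7500 -0.1719 1.0937 -1.5000]
Step 6: x=[3.4571 7.7032 13.4258 15.7110] v=[2.9141 -1.9219 3.1952 -2.7656]

Answer: 3.4571 7.7032 13.4258 15.7110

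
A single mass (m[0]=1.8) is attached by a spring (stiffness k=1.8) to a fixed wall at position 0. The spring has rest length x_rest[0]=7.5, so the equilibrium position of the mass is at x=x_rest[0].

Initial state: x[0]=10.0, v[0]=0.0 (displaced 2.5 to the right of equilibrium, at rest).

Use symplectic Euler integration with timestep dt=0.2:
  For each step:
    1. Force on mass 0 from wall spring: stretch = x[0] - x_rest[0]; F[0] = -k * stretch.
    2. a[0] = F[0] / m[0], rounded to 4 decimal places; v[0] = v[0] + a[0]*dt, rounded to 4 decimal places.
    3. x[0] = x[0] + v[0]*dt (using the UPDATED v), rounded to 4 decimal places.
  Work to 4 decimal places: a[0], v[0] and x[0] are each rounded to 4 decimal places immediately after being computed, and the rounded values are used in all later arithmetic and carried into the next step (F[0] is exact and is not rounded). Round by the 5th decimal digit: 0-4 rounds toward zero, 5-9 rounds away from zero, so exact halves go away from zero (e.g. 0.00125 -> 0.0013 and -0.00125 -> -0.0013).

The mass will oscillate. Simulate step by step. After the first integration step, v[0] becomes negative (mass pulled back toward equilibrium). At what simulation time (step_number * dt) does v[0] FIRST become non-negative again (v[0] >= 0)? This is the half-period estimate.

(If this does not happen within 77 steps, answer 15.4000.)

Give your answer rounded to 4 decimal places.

Step 0: x=[10.0000] v=[0.0000]
Step 1: x=[9.9000] v=[-0.5000]
Step 2: x=[9.7040] v=[-0.9800]
Step 3: x=[9.4198] v=[-1.4208]
Step 4: x=[9.0588] v=[-1.8048]
Step 5: x=[8.6355] v=[-2.1166]
Step 6: x=[8.1668] v=[-2.3437]
Step 7: x=[7.6714] v=[-2.4771]
Step 8: x=[7.1691] v=[-2.5114]
Step 9: x=[6.6801] v=[-2.4452]
Step 10: x=[6.2239] v=[-2.2812]
Step 11: x=[5.8187] v=[-2.0260]
Step 12: x=[5.4808] v=[-1.6897]
Step 13: x=[5.2236] v=[-1.2859]
Step 14: x=[5.0575] v=[-0.8306]
Step 15: x=[4.9891] v=[-0.3421]
Step 16: x=[5.0211] v=[0.1601]
First v>=0 after going negative at step 16, time=3.2000

Answer: 3.2000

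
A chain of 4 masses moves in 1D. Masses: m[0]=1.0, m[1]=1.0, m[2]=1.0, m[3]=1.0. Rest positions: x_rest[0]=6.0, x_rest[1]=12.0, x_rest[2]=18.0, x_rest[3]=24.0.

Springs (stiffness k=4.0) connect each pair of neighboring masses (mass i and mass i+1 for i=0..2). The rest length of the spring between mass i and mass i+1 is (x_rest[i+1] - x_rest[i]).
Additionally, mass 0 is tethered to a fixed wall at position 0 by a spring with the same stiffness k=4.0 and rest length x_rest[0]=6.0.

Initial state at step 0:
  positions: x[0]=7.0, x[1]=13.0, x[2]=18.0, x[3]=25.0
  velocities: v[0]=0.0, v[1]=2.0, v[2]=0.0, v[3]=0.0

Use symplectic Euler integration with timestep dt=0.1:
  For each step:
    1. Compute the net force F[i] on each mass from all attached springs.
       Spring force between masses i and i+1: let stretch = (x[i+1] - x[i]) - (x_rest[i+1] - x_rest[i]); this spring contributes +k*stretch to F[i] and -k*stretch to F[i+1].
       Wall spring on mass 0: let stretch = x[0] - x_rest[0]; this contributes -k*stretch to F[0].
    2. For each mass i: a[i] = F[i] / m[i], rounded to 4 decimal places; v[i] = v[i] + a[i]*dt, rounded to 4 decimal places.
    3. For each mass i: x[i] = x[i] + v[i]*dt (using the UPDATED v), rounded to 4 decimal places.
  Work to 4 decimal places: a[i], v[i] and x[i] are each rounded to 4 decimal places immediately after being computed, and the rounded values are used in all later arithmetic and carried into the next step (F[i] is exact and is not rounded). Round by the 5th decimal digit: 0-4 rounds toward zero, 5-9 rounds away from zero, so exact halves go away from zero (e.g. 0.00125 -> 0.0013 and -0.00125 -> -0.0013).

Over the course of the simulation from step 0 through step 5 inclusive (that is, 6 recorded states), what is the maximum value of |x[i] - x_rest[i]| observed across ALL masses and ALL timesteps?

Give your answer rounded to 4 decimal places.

Step 0: x=[7.0000 13.0000 18.0000 25.0000] v=[0.0000 2.0000 0.0000 0.0000]
Step 1: x=[6.9600 13.1600 18.0800 24.9600] v=[-0.4000 1.6000 0.8000 -0.4000]
Step 2: x=[6.8896 13.2688 18.2384 24.8848] v=[-0.7040 1.0880 1.5840 -0.7520]
Step 3: x=[6.7988 13.3212 18.4639 24.7837] v=[-0.9082 0.5242 2.2547 -1.0106]
Step 4: x=[6.6969 13.3184 18.7365 24.6699] v=[-1.0188 -0.0277 2.7255 -1.1385]
Step 5: x=[6.5920 13.2675 19.0297 24.5587] v=[-1.0490 -0.5091 2.9316 -1.1119]
Max displacement = 1.3212

Answer: 1.3212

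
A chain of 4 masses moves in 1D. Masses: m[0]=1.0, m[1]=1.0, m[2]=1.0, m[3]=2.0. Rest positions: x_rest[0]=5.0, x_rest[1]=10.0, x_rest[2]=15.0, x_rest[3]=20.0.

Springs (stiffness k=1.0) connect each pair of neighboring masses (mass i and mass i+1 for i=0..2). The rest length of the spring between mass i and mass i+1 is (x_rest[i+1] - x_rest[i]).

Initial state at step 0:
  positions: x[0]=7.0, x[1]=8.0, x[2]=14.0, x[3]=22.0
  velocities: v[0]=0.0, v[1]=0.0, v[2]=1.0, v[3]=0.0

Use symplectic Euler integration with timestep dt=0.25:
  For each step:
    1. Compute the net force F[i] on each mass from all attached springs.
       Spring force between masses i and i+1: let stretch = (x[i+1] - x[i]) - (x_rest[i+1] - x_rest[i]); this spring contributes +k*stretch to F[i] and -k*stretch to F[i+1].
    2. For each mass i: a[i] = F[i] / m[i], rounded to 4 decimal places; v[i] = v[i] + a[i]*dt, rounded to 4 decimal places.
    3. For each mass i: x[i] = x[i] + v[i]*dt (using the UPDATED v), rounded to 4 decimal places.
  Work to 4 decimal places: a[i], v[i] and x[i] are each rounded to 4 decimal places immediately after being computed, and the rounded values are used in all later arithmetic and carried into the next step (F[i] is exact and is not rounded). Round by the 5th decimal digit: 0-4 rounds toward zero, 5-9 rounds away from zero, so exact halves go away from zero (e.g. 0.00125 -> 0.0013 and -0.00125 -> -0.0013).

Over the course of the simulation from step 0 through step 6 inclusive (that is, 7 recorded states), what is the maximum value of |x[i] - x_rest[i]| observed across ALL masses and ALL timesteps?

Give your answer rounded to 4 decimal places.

Step 0: x=[7.0000 8.0000 14.0000 22.0000] v=[0.0000 0.0000 1.0000 0.0000]
Step 1: x=[6.7500 8.3125 14.3750 21.9063] v=[-1.0000 1.2500 1.5000 -0.3750]
Step 2: x=[6.2852 8.9063 14.8418 21.7335] v=[-1.8594 2.3750 1.8672 -0.6914]
Step 3: x=[5.6717 9.7072 15.3684 21.5015] v=[-2.4541 3.2036 2.1063 -0.9279]
Step 4: x=[4.9979 10.6097 15.9245 21.2341] v=[-2.6952 3.6100 2.2243 -1.0696]
Step 5: x=[4.3623 11.4937 16.4803 20.9570] v=[-2.5423 3.5358 2.2230 -1.1083]
Step 6: x=[3.8599 12.2436 17.0042 20.6963] v=[-2.0095 2.9996 2.0955 -1.0429]
Max displacement = 2.2436

Answer: 2.2436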